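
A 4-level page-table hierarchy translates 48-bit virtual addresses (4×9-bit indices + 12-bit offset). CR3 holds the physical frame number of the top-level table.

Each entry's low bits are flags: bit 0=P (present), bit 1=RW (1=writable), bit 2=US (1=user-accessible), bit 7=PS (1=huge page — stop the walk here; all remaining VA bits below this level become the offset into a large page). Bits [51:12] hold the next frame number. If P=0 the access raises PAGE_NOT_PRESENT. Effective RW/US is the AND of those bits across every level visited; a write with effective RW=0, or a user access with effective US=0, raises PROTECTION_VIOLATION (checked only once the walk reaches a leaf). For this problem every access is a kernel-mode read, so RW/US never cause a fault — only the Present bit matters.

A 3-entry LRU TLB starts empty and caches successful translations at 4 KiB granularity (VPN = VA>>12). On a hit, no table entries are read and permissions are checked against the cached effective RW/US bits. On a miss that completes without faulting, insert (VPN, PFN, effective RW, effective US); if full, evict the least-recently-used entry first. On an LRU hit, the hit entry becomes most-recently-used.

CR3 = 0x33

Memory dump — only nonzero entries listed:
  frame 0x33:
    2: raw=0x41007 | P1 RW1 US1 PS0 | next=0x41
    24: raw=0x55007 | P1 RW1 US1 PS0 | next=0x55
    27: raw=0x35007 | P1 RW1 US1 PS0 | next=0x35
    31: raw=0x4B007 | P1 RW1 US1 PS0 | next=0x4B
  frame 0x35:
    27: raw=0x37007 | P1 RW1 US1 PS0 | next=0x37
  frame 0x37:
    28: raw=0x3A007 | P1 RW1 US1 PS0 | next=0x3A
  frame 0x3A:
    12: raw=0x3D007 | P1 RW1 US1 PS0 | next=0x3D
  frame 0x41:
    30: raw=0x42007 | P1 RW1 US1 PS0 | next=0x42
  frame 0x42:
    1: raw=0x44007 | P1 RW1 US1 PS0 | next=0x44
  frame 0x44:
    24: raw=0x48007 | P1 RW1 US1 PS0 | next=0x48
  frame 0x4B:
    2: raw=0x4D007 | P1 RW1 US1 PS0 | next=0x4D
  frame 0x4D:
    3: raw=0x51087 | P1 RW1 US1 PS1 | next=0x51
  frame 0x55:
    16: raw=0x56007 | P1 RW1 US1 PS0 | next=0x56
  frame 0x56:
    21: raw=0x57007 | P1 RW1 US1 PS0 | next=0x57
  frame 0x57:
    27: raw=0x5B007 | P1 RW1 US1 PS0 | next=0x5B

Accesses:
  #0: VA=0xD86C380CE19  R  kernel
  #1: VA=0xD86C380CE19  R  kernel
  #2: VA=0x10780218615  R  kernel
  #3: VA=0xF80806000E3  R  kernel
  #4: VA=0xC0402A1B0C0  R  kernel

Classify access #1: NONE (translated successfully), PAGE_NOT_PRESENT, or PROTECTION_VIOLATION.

Per-access translation:
#0 VA=0xD86C380CE19 (r,kernel):
  L0 @0x33[27] → 0x35007  P=1,RW=1,US=1,PS=0
  L1 @0x35[27] → 0x37007  P=1,RW=1,US=1,PS=0
  L2 @0x37[28] → 0x3A007  P=1,RW=1,US=1,PS=0
  L3 @0x3A[12] → 0x3D007  P=1,RW=1,US=1,PS=0
  → PA=0x3DE19  (4 entries read)
#1 VA=0xD86C380CE19 (r,kernel):
  TLB hit vpn=0xD86C380C → PA=0x3DE19
#2 VA=0x10780218615 (r,kernel):
  L0 @0x33[2] → 0x41007  P=1,RW=1,US=1,PS=0
  L1 @0x41[30] → 0x42007  P=1,RW=1,US=1,PS=0
  L2 @0x42[1] → 0x44007  P=1,RW=1,US=1,PS=0
  L3 @0x44[24] → 0x48007  P=1,RW=1,US=1,PS=0
  → PA=0x48615  (4 entries read)
#3 VA=0xF80806000E3 (r,kernel):
  L0 @0x33[31] → 0x4B007  P=1,RW=1,US=1,PS=0
  L1 @0x4B[2] → 0x4D007  P=1,RW=1,US=1,PS=0
  L2 @0x4D[3] → 0x51087  P=1,RW=1,US=1,PS=1
  → PA=0x510E3 (huge @L2)  (3 entries read)
#4 VA=0xC0402A1B0C0 (r,kernel):
  L0 @0x33[24] → 0x55007  P=1,RW=1,US=1,PS=0
  L1 @0x55[16] → 0x56007  P=1,RW=1,US=1,PS=0
  L2 @0x56[21] → 0x57007  P=1,RW=1,US=1,PS=0
  L3 @0x57[27] → 0x5B007  P=1,RW=1,US=1,PS=0
  → PA=0x5B0C0  (4 entries read)

Access #1 fault: NONE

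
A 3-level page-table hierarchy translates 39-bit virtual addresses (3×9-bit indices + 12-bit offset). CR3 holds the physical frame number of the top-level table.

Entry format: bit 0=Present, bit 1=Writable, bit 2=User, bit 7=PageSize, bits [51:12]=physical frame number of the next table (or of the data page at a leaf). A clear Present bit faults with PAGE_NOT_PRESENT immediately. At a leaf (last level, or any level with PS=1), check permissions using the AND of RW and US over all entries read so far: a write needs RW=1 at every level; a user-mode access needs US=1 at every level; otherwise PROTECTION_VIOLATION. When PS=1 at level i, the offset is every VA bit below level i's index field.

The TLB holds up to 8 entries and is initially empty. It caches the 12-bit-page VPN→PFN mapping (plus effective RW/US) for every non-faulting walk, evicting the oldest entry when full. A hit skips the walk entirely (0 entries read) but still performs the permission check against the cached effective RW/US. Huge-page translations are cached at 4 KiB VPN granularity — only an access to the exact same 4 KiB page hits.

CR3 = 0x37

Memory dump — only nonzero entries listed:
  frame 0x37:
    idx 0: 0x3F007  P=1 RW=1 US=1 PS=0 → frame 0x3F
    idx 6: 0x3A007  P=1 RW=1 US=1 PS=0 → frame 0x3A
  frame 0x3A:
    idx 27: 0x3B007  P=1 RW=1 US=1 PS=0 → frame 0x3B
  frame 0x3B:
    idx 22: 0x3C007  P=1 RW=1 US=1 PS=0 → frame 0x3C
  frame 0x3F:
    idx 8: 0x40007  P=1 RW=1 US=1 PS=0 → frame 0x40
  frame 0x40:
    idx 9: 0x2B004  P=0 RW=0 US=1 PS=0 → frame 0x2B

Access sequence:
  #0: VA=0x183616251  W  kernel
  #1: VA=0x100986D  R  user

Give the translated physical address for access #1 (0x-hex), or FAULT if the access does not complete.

Trace:
#0 VA=0x183616251 (w,kernel):
  L0: frame=0x37 idx=6 entry=0x3A007 [P=1 RW=1 US=1 PS=0]
  L1: frame=0x3A idx=27 entry=0x3B007 [P=1 RW=1 US=1 PS=0]
  L2: frame=0x3B idx=22 entry=0x3C007 [P=1 RW=1 US=1 PS=0]
  → PA=0x3C251  (3 entries read)
#1 VA=0x100986D (r,user):
  L0: frame=0x37 idx=0 entry=0x3F007 [P=1 RW=1 US=1 PS=0]
  L1: frame=0x3F idx=8 entry=0x40007 [P=1 RW=1 US=1 PS=0]
  L2: frame=0x40 idx=9 entry=0x2B004 [P=0 RW=0 US=1 PS=0]
  ✗ PAGE_NOT_PRESENT  [3 reads]

Access #1 PA: FAULT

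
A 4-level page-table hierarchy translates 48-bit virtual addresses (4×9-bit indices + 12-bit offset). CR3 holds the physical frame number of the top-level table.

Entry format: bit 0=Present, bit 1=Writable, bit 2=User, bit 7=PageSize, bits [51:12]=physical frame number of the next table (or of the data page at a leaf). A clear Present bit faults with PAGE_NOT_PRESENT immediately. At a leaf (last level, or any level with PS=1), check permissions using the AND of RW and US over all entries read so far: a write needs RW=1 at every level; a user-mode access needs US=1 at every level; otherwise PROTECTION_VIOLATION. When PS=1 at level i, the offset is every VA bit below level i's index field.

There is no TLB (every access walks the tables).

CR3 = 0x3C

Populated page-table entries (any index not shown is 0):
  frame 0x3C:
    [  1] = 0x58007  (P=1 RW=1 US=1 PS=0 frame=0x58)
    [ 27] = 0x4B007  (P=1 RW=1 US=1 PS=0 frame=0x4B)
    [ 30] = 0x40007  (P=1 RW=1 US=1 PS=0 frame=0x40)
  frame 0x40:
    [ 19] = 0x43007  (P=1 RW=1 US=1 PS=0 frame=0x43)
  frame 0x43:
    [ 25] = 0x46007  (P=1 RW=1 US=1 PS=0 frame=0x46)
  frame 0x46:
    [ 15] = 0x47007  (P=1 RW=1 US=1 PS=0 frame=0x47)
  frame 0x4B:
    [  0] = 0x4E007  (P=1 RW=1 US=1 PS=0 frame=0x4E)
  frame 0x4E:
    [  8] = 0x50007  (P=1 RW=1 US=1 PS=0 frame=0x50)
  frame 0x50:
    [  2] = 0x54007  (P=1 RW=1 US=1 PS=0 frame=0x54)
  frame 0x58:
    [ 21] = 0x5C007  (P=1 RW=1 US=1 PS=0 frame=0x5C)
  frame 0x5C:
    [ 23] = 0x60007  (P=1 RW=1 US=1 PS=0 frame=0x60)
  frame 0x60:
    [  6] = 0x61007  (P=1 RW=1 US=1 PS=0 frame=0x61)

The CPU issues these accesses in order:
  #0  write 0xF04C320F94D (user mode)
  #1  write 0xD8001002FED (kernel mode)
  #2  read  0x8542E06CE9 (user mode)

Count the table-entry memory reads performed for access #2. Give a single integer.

Per-access translation:
#0 VA=0xF04C320F94D (w,user):
  lvl0: tbl 0x3C, slot 30 ⇒ 0x40007 (P1/RW1/US1/PS0)
  lvl1: tbl 0x40, slot 19 ⇒ 0x43007 (P1/RW1/US1/PS0)
  lvl2: tbl 0x43, slot 25 ⇒ 0x46007 (P1/RW1/US1/PS0)
  lvl3: tbl 0x46, slot 15 ⇒ 0x47007 (P1/RW1/US1/PS0)
  → PA=0x4794D  (4 entries read)
#1 VA=0xD8001002FED (w,kernel):
  lvl0: tbl 0x3C, slot 27 ⇒ 0x4B007 (P1/RW1/US1/PS0)
  lvl1: tbl 0x4B, slot 0 ⇒ 0x4E007 (P1/RW1/US1/PS0)
  lvl2: tbl 0x4E, slot 8 ⇒ 0x50007 (P1/RW1/US1/PS0)
  lvl3: tbl 0x50, slot 2 ⇒ 0x54007 (P1/RW1/US1/PS0)
  → PA=0x54FED  (4 entries read)
#2 VA=0x8542E06CE9 (r,user):
  lvl0: tbl 0x3C, slot 1 ⇒ 0x58007 (P1/RW1/US1/PS0)
  lvl1: tbl 0x58, slot 21 ⇒ 0x5C007 (P1/RW1/US1/PS0)
  lvl2: tbl 0x5C, slot 23 ⇒ 0x60007 (P1/RW1/US1/PS0)
  lvl3: tbl 0x60, slot 6 ⇒ 0x61007 (P1/RW1/US1/PS0)
  → PA=0x61CE9  (4 entries read)

Entries read for #2: 4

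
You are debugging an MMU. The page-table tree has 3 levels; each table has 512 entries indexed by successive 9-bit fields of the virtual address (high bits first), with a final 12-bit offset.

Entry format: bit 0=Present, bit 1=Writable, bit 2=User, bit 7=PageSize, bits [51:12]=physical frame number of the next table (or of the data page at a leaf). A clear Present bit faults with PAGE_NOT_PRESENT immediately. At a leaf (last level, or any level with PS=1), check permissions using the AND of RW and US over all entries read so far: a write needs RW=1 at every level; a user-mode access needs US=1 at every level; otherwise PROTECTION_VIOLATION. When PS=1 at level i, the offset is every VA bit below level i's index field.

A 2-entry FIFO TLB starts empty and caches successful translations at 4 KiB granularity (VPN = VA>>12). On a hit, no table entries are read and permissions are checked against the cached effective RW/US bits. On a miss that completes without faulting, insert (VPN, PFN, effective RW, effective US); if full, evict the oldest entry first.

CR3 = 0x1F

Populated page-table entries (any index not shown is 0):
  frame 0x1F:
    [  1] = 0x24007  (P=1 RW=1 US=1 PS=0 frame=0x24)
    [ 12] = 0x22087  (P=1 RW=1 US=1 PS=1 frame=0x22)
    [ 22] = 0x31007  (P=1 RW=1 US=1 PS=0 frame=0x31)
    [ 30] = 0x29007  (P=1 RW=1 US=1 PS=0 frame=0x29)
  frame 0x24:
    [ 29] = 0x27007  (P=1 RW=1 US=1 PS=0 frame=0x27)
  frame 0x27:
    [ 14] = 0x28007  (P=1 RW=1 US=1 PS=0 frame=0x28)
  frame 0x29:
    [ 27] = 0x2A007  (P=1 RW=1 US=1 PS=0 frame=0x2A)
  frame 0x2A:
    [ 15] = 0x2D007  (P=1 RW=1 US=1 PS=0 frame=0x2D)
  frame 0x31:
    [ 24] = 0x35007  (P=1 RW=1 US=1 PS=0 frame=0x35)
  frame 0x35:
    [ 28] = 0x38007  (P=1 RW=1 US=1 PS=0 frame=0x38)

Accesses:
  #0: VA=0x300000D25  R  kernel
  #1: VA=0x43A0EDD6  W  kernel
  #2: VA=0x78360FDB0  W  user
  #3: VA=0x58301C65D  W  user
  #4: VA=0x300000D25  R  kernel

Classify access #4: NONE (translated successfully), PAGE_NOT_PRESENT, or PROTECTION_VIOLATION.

Walk each access:
#0 VA=0x300000D25 (r,kernel):
  [0] read 0x1F idx=12: raw=0x22087 flags P=1 W=1 U=1 S=1
  ✓ 0x22D25 (huge @L0)  — 1 lookups
#1 VA=0x43A0EDD6 (w,kernel):
  [0] read 0x1F idx=1: raw=0x24007 flags P=1 W=1 U=1 S=0
  [1] read 0x24 idx=29: raw=0x27007 flags P=1 W=1 U=1 S=0
  [2] read 0x27 idx=14: raw=0x28007 flags P=1 W=1 U=1 S=0
  ✓ 0x28DD6  — 3 lookups
#2 VA=0x78360FDB0 (w,user):
  [0] read 0x1F idx=30: raw=0x29007 flags P=1 W=1 U=1 S=0
  [1] read 0x29 idx=27: raw=0x2A007 flags P=1 W=1 U=1 S=0
  [2] read 0x2A idx=15: raw=0x2D007 flags P=1 W=1 U=1 S=0
  ✓ 0x2DDB0  — 3 lookups
#3 VA=0x58301C65D (w,user):
  [0] read 0x1F idx=22: raw=0x31007 flags P=1 W=1 U=1 S=0
  [1] read 0x31 idx=24: raw=0x35007 flags P=1 W=1 U=1 S=0
  [2] read 0x35 idx=28: raw=0x38007 flags P=1 W=1 U=1 S=0
  ✓ 0x3865D  — 3 lookups
#4 VA=0x300000D25 (r,kernel):
  [0] read 0x1F idx=12: raw=0x22087 flags P=1 W=1 U=1 S=1
  ✓ 0x22D25 (huge @L0)  — 1 lookups

Access #4 fault: NONE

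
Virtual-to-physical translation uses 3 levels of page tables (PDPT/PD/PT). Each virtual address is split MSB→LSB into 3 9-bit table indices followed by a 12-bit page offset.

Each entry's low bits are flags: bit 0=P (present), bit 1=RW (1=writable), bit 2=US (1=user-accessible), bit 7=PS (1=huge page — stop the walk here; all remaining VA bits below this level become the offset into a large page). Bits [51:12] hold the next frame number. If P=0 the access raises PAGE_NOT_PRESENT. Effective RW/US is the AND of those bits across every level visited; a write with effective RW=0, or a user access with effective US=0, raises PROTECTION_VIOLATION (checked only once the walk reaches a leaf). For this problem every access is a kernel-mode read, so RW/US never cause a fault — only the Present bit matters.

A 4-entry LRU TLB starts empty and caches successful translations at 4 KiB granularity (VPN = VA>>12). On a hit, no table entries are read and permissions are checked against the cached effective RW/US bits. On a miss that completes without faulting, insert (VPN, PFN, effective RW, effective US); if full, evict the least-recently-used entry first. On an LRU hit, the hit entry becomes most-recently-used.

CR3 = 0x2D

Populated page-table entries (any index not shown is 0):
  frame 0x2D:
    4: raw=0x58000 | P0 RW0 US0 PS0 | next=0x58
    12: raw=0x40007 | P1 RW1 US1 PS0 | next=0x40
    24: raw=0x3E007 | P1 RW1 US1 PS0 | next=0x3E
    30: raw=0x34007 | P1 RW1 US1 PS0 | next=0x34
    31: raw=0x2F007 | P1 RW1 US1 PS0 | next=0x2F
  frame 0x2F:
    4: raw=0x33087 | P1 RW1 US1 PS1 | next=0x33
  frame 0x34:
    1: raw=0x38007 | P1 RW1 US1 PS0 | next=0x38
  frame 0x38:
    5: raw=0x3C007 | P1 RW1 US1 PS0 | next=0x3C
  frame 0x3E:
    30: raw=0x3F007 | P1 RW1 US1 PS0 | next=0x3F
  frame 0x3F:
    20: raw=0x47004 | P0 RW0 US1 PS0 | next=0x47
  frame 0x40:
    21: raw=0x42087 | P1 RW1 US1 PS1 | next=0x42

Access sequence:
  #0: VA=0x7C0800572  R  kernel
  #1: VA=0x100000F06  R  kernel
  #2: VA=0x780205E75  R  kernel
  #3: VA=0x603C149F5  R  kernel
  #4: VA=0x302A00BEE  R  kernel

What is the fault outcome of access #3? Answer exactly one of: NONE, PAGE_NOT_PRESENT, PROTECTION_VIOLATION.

Walk each access:
#0 VA=0x7C0800572 (r,kernel):
  L0 @0x2D[31] → 0x2F007  P=1,RW=1,US=1,PS=0
  L1 @0x2F[4] → 0x33087  P=1,RW=1,US=1,PS=1
  ✓ 0x33572 (huge @L1)  — 2 lookups
#1 VA=0x100000F06 (r,kernel):
  L0 @0x2D[4] → 0x58000  P=0,RW=0,US=0,PS=0
  → PAGE_NOT_PRESENT  (1 entries read)
#2 VA=0x780205E75 (r,kernel):
  L0 @0x2D[30] → 0x34007  P=1,RW=1,US=1,PS=0
  L1 @0x34[1] → 0x38007  P=1,RW=1,US=1,PS=0
  L2 @0x38[5] → 0x3C007  P=1,RW=1,US=1,PS=0
  ✓ 0x3CE75  — 3 lookups
#3 VA=0x603C149F5 (r,kernel):
  L0 @0x2D[24] → 0x3E007  P=1,RW=1,US=1,PS=0
  L1 @0x3E[30] → 0x3F007  P=1,RW=1,US=1,PS=0
  L2 @0x3F[20] → 0x47004  P=0,RW=0,US=1,PS=0
  → PAGE_NOT_PRESENT  (3 entries read)
#4 VA=0x302A00BEE (r,kernel):
  L0 @0x2D[12] → 0x40007  P=1,RW=1,US=1,PS=0
  L1 @0x40[21] → 0x42087  P=1,RW=1,US=1,PS=1
  ✓ 0x42BEE (huge @L1)  — 2 lookups

Access #3 fault: PAGE_NOT_PRESENT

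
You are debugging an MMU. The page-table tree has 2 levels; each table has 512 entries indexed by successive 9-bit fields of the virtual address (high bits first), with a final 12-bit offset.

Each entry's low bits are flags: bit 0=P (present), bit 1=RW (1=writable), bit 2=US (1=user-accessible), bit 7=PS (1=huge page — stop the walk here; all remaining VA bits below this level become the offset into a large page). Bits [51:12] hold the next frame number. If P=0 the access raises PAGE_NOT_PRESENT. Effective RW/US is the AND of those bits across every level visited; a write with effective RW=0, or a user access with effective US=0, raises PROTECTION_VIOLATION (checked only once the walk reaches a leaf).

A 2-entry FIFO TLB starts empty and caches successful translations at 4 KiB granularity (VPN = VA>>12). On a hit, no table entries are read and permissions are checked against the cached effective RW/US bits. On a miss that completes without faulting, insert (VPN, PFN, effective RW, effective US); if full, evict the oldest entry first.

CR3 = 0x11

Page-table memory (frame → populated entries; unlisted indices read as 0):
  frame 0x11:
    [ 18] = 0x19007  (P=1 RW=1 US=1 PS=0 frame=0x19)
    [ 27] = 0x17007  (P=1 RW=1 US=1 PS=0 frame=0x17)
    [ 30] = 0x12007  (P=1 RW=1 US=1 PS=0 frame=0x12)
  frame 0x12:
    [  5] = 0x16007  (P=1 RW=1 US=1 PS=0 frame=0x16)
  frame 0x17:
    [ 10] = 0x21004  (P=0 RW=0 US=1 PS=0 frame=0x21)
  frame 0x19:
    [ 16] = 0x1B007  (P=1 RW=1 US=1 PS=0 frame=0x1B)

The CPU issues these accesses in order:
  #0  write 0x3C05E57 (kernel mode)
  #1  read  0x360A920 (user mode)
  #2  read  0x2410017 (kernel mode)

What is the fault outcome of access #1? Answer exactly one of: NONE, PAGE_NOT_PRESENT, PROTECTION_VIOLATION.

Per-access translation:
#0 VA=0x3C05E57 (w,kernel):
  L0 @0x11[30] → 0x12007  P=1,RW=1,US=1,PS=0
  L1 @0x12[5] → 0x16007  P=1,RW=1,US=1,PS=0
  ⇒ phys 0x16E57  [2 reads]
#1 VA=0x360A920 (r,user):
  L0 @0x11[27] → 0x17007  P=1,RW=1,US=1,PS=0
  L1 @0x17[10] → 0x21004  P=0,RW=0,US=1,PS=0
  ⇒ fault: PAGE_NOT_PRESENT  — 2 lookups
#2 VA=0x2410017 (r,kernel):
  L0 @0x11[18] → 0x19007  P=1,RW=1,US=1,PS=0
  L1 @0x19[16] → 0x1B007  P=1,RW=1,US=1,PS=0
  ⇒ phys 0x1B017  [2 reads]

Access #1 fault: PAGE_NOT_PRESENT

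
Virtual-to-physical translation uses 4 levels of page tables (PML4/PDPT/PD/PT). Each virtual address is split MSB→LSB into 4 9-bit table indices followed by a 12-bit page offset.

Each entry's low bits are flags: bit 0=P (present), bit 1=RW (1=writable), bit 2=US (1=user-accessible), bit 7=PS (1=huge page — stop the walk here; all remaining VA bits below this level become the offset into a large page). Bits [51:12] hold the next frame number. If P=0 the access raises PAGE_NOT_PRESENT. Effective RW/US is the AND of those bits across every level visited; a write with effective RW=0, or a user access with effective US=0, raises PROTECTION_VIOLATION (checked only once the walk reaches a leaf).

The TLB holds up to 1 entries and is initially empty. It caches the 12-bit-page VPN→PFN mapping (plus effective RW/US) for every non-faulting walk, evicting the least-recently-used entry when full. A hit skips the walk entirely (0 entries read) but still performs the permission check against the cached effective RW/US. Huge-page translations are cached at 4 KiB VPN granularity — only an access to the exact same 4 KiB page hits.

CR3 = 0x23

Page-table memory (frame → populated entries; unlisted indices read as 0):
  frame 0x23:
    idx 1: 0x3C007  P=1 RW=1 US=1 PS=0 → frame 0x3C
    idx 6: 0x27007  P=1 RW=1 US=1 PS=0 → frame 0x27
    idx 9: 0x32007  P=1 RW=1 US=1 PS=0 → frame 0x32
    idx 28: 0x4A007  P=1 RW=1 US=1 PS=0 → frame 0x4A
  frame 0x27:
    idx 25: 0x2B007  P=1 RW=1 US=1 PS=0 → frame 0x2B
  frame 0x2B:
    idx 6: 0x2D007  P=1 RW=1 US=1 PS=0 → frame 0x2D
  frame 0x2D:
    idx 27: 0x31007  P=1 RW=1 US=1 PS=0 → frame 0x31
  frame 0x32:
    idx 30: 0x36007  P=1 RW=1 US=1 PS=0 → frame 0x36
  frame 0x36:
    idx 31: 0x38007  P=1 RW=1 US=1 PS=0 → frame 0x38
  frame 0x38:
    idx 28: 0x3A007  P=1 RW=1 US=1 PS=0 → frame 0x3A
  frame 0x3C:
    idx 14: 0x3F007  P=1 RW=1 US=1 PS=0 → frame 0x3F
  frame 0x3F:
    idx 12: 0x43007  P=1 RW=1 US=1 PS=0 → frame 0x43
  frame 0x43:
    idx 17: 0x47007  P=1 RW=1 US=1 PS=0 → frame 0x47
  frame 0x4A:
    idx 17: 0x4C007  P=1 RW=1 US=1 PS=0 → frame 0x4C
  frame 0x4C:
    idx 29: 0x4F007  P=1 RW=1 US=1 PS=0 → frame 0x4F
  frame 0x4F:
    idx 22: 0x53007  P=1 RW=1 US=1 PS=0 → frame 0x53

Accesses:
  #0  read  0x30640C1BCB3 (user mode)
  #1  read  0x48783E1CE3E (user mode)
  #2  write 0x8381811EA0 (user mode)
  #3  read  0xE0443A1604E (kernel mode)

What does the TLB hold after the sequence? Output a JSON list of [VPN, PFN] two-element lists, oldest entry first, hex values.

Trace:
#0 VA=0x30640C1BCB3 (r,user):
  [0] read 0x23 idx=6: raw=0x27007 flags P=1 W=1 U=1 S=0
  [1] read 0x27 idx=25: raw=0x2B007 flags P=1 W=1 U=1 S=0
  [2] read 0x2B idx=6: raw=0x2D007 flags P=1 W=1 U=1 S=0
  [3] read 0x2D idx=27: raw=0x31007 flags P=1 W=1 U=1 S=0
  ⇒ phys 0x31CB3  [4 reads]
#1 VA=0x48783E1CE3E (r,user):
  [0] read 0x23 idx=9: raw=0x32007 flags P=1 W=1 U=1 S=0
  [1] read 0x32 idx=30: raw=0x36007 flags P=1 W=1 U=1 S=0
  [2] read 0x36 idx=31: raw=0x38007 flags P=1 W=1 U=1 S=0
  [3] read 0x38 idx=28: raw=0x3A007 flags P=1 W=1 U=1 S=0
  ⇒ phys 0x3AE3E  [4 reads]
#2 VA=0x8381811EA0 (w,user):
  [0] read 0x23 idx=1: raw=0x3C007 flags P=1 W=1 U=1 S=0
  [1] read 0x3C idx=14: raw=0x3F007 flags P=1 W=1 U=1 S=0
  [2] read 0x3F idx=12: raw=0x43007 flags P=1 W=1 U=1 S=0
  [3] read 0x43 idx=17: raw=0x47007 flags P=1 W=1 U=1 S=0
  ⇒ phys 0x47EA0  [4 reads]
#3 VA=0xE0443A1604E (r,kernel):
  [0] read 0x23 idx=28: raw=0x4A007 flags P=1 W=1 U=1 S=0
  [1] read 0x4A idx=17: raw=0x4C007 flags P=1 W=1 U=1 S=0
  [2] read 0x4C idx=29: raw=0x4F007 flags P=1 W=1 U=1 S=0
  [3] read 0x4F idx=22: raw=0x53007 flags P=1 W=1 U=1 S=0
  ⇒ phys 0x5304E  [4 reads]

TLB: [["0xE0443A16", "0x53"]]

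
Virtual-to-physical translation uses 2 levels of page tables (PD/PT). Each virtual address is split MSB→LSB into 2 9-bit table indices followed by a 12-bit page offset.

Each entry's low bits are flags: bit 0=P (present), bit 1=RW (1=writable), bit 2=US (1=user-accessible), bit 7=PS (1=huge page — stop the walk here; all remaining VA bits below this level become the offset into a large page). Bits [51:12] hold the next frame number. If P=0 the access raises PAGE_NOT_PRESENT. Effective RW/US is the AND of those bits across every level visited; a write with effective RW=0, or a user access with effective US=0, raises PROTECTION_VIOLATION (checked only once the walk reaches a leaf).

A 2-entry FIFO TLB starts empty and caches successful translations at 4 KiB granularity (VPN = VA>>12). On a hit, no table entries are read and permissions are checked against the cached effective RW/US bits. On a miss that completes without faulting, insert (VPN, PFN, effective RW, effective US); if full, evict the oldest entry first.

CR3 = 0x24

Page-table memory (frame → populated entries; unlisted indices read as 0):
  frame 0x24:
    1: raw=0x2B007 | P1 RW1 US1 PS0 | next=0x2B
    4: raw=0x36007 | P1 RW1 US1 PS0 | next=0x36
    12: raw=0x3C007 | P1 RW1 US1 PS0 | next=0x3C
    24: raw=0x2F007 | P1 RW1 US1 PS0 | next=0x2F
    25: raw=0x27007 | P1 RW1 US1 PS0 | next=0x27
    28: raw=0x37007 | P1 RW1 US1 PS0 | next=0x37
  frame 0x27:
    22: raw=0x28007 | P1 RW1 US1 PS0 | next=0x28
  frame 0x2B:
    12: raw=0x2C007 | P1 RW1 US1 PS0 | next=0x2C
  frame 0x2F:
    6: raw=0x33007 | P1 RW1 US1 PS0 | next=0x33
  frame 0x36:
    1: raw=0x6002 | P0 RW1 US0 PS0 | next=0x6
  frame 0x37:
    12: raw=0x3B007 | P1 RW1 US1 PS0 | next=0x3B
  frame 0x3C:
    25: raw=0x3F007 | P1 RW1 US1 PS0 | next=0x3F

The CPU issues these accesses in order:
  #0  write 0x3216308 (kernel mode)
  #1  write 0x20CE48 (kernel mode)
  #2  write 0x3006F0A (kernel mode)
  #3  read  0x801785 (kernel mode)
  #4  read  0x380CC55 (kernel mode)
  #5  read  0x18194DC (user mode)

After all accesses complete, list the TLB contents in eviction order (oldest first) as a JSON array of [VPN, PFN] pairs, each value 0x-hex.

Trace:
#0 VA=0x3216308 (w,kernel):
  L0 @0x24[25] → 0x27007  P=1,RW=1,US=1,PS=0
  L1 @0x27[22] → 0x28007  P=1,RW=1,US=1,PS=0
  ✓ 0x28308  — 2 lookups
#1 VA=0x20CE48 (w,kernel):
  L0 @0x24[1] → 0x2B007  P=1,RW=1,US=1,PS=0
  L1 @0x2B[12] → 0x2C007  P=1,RW=1,US=1,PS=0
  ✓ 0x2CE48  — 2 lookups
#2 VA=0x3006F0A (w,kernel):
  L0 @0x24[24] → 0x2F007  P=1,RW=1,US=1,PS=0
  L1 @0x2F[6] → 0x33007  P=1,RW=1,US=1,PS=0
  ✓ 0x33F0A  — 2 lookups
#3 VA=0x801785 (r,kernel):
  L0 @0x24[4] → 0x36007  P=1,RW=1,US=1,PS=0
  L1 @0x36[1] → 0x6002  P=0,RW=1,US=0,PS=0
  ✗ PAGE_NOT_PRESENT  [2 reads]
#4 VA=0x380CC55 (r,kernel):
  L0 @0x24[28] → 0x37007  P=1,RW=1,US=1,PS=0
  L1 @0x37[12] → 0x3B007  P=1,RW=1,US=1,PS=0
  ✓ 0x3BC55  — 2 lookups
#5 VA=0x18194DC (r,user):
  L0 @0x24[12] → 0x3C007  P=1,RW=1,US=1,PS=0
  L1 @0x3C[25] → 0x3F007  P=1,RW=1,US=1,PS=0
  ✓ 0x3F4DC  — 2 lookups

TLB: [["0x380C", "0x3B"], ["0x1819", "0x3F"]]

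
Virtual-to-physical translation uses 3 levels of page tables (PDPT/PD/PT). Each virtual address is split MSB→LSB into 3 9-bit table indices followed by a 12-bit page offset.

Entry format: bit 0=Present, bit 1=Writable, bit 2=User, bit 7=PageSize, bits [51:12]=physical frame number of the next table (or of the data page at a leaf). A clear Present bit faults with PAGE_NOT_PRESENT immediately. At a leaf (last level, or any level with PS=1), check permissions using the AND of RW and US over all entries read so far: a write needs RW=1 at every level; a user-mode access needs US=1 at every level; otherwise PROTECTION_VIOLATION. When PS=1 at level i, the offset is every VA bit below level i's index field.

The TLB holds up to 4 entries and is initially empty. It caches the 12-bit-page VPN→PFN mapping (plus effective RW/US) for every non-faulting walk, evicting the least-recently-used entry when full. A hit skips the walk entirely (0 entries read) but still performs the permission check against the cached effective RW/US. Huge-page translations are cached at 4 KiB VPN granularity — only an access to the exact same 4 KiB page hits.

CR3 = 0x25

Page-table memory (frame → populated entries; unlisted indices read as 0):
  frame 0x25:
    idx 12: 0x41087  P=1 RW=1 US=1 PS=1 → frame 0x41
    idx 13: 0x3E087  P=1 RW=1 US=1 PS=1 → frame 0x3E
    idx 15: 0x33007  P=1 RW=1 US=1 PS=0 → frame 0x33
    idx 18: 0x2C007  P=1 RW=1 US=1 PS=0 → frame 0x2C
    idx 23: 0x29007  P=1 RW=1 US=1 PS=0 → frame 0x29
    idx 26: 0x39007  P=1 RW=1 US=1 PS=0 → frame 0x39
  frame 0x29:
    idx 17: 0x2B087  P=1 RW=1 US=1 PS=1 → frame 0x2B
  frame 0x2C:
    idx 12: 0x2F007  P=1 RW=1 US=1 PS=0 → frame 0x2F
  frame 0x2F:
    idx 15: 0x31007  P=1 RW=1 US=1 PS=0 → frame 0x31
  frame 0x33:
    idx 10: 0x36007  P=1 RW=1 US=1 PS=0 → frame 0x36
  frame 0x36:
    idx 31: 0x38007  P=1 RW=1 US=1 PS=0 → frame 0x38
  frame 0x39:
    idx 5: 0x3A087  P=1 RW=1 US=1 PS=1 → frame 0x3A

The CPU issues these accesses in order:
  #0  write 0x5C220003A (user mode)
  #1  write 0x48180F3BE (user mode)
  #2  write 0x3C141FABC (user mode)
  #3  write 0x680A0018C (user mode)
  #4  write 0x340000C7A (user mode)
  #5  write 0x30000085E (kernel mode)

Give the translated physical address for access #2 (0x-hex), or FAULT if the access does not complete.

Walk each access:
#0 VA=0x5C220003A (w,user):
  lvl0: tbl 0x25, slot 23 ⇒ 0x29007 (P1/RW1/US1/PS0)
  lvl1: tbl 0x29, slot 17 ⇒ 0x2B087 (P1/RW1/US1/PS1)
  ⇒ phys 0x2B03A (huge @L1)  [2 reads]
#1 VA=0x48180F3BE (w,user):
  lvl0: tbl 0x25, slot 18 ⇒ 0x2C007 (P1/RW1/US1/PS0)
  lvl1: tbl 0x2C, slot 12 ⇒ 0x2F007 (P1/RW1/US1/PS0)
  lvl2: tbl 0x2F, slot 15 ⇒ 0x31007 (P1/RW1/US1/PS0)
  ⇒ phys 0x313BE  [3 reads]
#2 VA=0x3C141FABC (w,user):
  lvl0: tbl 0x25, slot 15 ⇒ 0x33007 (P1/RW1/US1/PS0)
  lvl1: tbl 0x33, slot 10 ⇒ 0x36007 (P1/RW1/US1/PS0)
  lvl2: tbl 0x36, slot 31 ⇒ 0x38007 (P1/RW1/US1/PS0)
  ⇒ phys 0x38ABC  [3 reads]
#3 VA=0x680A0018C (w,user):
  lvl0: tbl 0x25, slot 26 ⇒ 0x39007 (P1/RW1/US1/PS0)
  lvl1: tbl 0x39, slot 5 ⇒ 0x3A087 (P1/RW1/US1/PS1)
  ⇒ phys 0x3A18C (huge @L1)  [2 reads]
#4 VA=0x340000C7A (w,user):
  lvl0: tbl 0x25, slot 13 ⇒ 0x3E087 (P1/RW1/US1/PS1)
  ⇒ phys 0x3EC7A (huge @L0)  [1 reads]
#5 VA=0x30000085E (w,kernel):
  lvl0: tbl 0x25, slot 12 ⇒ 0x41087 (P1/RW1/US1/PS1)
  ⇒ phys 0x4185E (huge @L0)  [1 reads]

Access #2 PA: 0x38ABC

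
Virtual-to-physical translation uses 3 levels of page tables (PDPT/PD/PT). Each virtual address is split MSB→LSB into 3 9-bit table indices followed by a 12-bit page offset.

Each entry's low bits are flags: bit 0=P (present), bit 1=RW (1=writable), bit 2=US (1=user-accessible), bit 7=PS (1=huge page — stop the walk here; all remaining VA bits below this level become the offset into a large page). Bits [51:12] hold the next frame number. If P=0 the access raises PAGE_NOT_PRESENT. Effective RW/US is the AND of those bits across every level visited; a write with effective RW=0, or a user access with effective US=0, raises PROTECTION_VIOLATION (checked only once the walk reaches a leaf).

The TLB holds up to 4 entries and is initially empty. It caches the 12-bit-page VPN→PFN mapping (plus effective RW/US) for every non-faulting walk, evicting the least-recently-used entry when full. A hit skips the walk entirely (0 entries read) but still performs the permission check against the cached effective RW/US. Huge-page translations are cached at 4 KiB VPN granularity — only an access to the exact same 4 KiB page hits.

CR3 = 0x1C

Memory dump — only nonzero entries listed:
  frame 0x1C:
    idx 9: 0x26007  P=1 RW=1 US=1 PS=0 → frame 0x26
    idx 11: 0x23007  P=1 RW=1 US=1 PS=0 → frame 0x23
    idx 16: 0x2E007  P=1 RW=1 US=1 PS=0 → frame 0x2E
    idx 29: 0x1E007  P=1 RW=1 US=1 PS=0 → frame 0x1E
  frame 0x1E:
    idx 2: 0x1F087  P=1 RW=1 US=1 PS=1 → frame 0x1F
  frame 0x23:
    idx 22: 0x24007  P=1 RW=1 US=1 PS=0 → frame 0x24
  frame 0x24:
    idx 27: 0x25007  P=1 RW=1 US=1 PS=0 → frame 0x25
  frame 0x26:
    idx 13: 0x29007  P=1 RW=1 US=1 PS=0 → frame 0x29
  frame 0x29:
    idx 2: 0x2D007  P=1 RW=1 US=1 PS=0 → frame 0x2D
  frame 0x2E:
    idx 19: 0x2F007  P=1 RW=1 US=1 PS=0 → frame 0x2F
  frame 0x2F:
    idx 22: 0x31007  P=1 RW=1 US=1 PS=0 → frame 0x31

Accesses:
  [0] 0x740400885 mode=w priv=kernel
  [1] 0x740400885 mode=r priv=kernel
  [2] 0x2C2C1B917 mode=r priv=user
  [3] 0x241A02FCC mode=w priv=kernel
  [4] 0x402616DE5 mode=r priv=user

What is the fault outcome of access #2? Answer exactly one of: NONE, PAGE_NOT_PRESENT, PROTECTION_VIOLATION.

Walk each access:
#0 VA=0x740400885 (w,kernel):
  L0: frame=0x1C idx=29 entry=0x1E007 [P=1 RW=1 US=1 PS=0]
  L1: frame=0x1E idx=2 entry=0x1F087 [P=1 RW=1 US=1 PS=1]
  → PA=0x1F885 (huge @L1)  (2 entries read)
#1 VA=0x740400885 (r,kernel):
  TLB hit vpn=0x740400 → PA=0x1F885
#2 VA=0x2C2C1B917 (r,user):
  L0: frame=0x1C idx=11 entry=0x23007 [P=1 RW=1 US=1 PS=0]
  L1: frame=0x23 idx=22 entry=0x24007 [P=1 RW=1 US=1 PS=0]
  L2: frame=0x24 idx=27 entry=0x25007 [P=1 RW=1 US=1 PS=0]
  → PA=0x25917  (3 entries read)
#3 VA=0x241A02FCC (w,kernel):
  L0: frame=0x1C idx=9 entry=0x26007 [P=1 RW=1 US=1 PS=0]
  L1: frame=0x26 idx=13 entry=0x29007 [P=1 RW=1 US=1 PS=0]
  L2: frame=0x29 idx=2 entry=0x2D007 [P=1 RW=1 US=1 PS=0]
  → PA=0x2DFCC  (3 entries read)
#4 VA=0x402616DE5 (r,user):
  L0: frame=0x1C idx=16 entry=0x2E007 [P=1 RW=1 US=1 PS=0]
  L1: frame=0x2E idx=19 entry=0x2F007 [P=1 RW=1 US=1 PS=0]
  L2: frame=0x2F idx=22 entry=0x31007 [P=1 RW=1 US=1 PS=0]
  → PA=0x31DE5  (3 entries read)

Access #2 fault: NONE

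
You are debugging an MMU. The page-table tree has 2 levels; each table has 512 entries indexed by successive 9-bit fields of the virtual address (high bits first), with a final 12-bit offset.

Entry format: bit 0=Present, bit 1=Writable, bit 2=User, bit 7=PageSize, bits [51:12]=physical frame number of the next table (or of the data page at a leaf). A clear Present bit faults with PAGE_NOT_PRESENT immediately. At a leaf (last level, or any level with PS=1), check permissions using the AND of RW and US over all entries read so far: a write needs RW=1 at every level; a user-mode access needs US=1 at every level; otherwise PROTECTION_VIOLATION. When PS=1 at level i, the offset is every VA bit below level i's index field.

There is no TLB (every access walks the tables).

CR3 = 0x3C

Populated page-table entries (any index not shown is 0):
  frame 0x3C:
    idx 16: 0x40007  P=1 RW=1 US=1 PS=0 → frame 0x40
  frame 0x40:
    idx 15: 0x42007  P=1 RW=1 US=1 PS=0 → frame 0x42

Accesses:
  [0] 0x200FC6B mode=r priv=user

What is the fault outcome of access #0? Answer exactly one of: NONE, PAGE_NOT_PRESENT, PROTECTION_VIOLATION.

Trace:
#0 VA=0x200FC6B (r,user):
  L0 @0x3C[16] → 0x40007  P=1,RW=1,US=1,PS=0
  L1 @0x40[15] → 0x42007  P=1,RW=1,US=1,PS=0
  → PA=0x42C6B  (2 entries read)

Access #0 fault: NONE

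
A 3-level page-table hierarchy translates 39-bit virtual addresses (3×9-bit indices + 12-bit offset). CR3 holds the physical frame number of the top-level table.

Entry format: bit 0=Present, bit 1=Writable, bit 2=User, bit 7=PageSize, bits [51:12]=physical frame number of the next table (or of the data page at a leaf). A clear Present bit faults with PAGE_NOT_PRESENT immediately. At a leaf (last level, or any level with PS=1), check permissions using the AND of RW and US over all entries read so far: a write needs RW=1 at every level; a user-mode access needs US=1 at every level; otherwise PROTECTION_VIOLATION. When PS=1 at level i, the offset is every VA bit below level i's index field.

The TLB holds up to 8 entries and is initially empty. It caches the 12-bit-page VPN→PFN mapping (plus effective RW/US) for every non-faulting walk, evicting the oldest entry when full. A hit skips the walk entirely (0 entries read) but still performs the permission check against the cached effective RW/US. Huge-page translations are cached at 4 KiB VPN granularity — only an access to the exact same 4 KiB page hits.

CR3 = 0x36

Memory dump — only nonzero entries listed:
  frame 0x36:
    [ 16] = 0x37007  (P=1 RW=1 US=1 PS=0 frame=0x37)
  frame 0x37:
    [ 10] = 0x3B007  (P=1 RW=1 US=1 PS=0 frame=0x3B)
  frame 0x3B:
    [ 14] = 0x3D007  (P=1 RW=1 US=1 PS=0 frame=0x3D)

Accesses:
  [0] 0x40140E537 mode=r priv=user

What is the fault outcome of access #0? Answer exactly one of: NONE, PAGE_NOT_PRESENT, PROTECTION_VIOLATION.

Trace:
#0 VA=0x40140E537 (r,user):
  [0] read 0x36 idx=16: raw=0x37007 flags P=1 W=1 U=1 S=0
  [1] read 0x37 idx=10: raw=0x3B007 flags P=1 W=1 U=1 S=0
  [2] read 0x3B idx=14: raw=0x3D007 flags P=1 W=1 U=1 S=0
  ⇒ phys 0x3D537  [3 reads]

Access #0 fault: NONE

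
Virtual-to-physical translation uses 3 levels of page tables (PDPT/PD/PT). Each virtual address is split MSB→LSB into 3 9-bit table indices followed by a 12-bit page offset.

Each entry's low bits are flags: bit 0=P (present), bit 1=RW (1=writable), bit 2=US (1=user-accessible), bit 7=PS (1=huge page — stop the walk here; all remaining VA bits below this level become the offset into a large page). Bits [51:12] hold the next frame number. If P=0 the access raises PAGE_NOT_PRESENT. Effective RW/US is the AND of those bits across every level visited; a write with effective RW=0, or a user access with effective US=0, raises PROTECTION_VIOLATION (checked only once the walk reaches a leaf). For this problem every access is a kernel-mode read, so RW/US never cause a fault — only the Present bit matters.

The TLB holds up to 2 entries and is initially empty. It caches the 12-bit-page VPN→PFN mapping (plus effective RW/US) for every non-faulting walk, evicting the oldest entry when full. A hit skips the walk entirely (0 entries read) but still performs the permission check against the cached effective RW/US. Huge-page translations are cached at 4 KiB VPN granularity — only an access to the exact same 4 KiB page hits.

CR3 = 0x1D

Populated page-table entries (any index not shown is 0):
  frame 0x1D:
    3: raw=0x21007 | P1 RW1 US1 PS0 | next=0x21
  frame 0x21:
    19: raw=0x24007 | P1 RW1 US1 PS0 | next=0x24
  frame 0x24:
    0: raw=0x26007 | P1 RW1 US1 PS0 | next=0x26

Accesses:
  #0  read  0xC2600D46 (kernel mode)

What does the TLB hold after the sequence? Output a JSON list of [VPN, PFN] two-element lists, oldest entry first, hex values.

Trace:
#0 VA=0xC2600D46 (r,kernel):
  L0: frame=0x1D idx=3 entry=0x21007 [P=1 RW=1 US=1 PS=0]
  L1: frame=0x21 idx=19 entry=0x24007 [P=1 RW=1 US=1 PS=0]
  L2: frame=0x24 idx=0 entry=0x26007 [P=1 RW=1 US=1 PS=0]
  ✓ 0x26D46  — 3 lookups

TLB: [["0xC2600", "0x26"]]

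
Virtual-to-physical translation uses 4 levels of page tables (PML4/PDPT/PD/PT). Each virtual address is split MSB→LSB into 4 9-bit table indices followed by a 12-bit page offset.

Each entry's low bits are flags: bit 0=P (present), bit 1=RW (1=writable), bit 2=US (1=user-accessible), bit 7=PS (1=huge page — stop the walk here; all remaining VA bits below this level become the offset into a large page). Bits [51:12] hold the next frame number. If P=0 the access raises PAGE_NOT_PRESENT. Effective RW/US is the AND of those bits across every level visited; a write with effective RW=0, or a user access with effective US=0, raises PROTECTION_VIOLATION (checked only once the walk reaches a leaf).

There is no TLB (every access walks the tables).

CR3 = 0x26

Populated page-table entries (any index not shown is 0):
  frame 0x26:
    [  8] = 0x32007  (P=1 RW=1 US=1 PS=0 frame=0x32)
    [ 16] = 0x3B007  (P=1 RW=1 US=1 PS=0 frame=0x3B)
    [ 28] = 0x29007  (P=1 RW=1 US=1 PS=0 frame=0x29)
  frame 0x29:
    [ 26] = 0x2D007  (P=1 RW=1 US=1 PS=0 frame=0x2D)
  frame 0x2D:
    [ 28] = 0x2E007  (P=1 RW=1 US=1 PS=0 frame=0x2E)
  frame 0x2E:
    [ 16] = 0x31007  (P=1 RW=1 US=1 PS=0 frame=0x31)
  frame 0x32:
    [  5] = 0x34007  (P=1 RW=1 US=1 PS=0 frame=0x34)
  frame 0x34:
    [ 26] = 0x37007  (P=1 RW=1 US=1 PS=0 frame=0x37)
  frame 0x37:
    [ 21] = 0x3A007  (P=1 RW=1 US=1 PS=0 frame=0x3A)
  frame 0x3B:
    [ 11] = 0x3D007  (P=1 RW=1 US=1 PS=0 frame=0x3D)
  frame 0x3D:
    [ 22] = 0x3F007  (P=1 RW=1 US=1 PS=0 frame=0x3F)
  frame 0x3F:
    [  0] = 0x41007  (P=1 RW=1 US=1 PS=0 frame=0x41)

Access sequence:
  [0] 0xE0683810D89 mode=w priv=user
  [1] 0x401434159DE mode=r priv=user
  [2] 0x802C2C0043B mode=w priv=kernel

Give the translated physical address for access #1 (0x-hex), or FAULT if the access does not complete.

Per-access translation:
#0 VA=0xE0683810D89 (w,user):
  L0 @0x26[28] → 0x29007  P=1,RW=1,US=1,PS=0
  L1 @0x29[26] → 0x2D007  P=1,RW=1,US=1,PS=0
  L2 @0x2D[28] → 0x2E007  P=1,RW=1,US=1,PS=0
  L3 @0x2E[16] → 0x31007  P=1,RW=1,US=1,PS=0
  → PA=0x31D89  (4 entries read)
#1 VA=0x401434159DE (r,user):
  L0 @0x26[8] → 0x32007  P=1,RW=1,US=1,PS=0
  L1 @0x32[5] → 0x34007  P=1,RW=1,US=1,PS=0
  L2 @0x34[26] → 0x37007  P=1,RW=1,US=1,PS=0
  L3 @0x37[21] → 0x3A007  P=1,RW=1,US=1,PS=0
  → PA=0x3A9DE  (4 entries read)
#2 VA=0x802C2C0043B (w,kernel):
  L0 @0x26[16] → 0x3B007  P=1,RW=1,US=1,PS=0
  L1 @0x3B[11] → 0x3D007  P=1,RW=1,US=1,PS=0
  L2 @0x3D[22] → 0x3F007  P=1,RW=1,US=1,PS=0
  L3 @0x3F[0] → 0x41007  P=1,RW=1,US=1,PS=0
  → PA=0x4143B  (4 entries read)

Access #1 PA: 0x3A9DE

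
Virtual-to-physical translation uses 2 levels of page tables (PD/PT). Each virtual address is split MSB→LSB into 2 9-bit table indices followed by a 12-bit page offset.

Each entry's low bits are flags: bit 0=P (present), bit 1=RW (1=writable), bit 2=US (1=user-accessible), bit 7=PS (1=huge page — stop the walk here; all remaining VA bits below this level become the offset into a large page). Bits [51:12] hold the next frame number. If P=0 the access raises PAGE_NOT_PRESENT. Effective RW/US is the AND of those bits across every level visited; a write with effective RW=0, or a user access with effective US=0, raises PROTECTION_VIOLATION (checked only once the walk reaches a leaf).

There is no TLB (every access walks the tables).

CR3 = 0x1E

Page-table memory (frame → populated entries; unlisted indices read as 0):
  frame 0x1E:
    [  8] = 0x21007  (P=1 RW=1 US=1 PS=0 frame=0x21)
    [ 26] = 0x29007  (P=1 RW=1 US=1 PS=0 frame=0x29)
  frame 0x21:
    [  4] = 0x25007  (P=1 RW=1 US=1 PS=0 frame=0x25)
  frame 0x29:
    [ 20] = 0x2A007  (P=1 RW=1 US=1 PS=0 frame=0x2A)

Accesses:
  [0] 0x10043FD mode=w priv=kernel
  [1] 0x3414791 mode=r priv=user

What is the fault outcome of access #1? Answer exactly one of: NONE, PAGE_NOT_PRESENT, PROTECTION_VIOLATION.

Trace:
#0 VA=0x10043FD (w,kernel):
  [0] read 0x1E idx=8: raw=0x21007 flags P=1 W=1 U=1 S=0
  [1] read 0x21 idx=4: raw=0x25007 flags P=1 W=1 U=1 S=0
  ✓ 0x253FD  — 2 lookups
#1 VA=0x3414791 (r,user):
  [0] read 0x1E idx=26: raw=0x29007 flags P=1 W=1 U=1 S=0
  [1] read 0x29 idx=20: raw=0x2A007 flags P=1 W=1 U=1 S=0
  ✓ 0x2A791  — 2 lookups

Access #1 fault: NONE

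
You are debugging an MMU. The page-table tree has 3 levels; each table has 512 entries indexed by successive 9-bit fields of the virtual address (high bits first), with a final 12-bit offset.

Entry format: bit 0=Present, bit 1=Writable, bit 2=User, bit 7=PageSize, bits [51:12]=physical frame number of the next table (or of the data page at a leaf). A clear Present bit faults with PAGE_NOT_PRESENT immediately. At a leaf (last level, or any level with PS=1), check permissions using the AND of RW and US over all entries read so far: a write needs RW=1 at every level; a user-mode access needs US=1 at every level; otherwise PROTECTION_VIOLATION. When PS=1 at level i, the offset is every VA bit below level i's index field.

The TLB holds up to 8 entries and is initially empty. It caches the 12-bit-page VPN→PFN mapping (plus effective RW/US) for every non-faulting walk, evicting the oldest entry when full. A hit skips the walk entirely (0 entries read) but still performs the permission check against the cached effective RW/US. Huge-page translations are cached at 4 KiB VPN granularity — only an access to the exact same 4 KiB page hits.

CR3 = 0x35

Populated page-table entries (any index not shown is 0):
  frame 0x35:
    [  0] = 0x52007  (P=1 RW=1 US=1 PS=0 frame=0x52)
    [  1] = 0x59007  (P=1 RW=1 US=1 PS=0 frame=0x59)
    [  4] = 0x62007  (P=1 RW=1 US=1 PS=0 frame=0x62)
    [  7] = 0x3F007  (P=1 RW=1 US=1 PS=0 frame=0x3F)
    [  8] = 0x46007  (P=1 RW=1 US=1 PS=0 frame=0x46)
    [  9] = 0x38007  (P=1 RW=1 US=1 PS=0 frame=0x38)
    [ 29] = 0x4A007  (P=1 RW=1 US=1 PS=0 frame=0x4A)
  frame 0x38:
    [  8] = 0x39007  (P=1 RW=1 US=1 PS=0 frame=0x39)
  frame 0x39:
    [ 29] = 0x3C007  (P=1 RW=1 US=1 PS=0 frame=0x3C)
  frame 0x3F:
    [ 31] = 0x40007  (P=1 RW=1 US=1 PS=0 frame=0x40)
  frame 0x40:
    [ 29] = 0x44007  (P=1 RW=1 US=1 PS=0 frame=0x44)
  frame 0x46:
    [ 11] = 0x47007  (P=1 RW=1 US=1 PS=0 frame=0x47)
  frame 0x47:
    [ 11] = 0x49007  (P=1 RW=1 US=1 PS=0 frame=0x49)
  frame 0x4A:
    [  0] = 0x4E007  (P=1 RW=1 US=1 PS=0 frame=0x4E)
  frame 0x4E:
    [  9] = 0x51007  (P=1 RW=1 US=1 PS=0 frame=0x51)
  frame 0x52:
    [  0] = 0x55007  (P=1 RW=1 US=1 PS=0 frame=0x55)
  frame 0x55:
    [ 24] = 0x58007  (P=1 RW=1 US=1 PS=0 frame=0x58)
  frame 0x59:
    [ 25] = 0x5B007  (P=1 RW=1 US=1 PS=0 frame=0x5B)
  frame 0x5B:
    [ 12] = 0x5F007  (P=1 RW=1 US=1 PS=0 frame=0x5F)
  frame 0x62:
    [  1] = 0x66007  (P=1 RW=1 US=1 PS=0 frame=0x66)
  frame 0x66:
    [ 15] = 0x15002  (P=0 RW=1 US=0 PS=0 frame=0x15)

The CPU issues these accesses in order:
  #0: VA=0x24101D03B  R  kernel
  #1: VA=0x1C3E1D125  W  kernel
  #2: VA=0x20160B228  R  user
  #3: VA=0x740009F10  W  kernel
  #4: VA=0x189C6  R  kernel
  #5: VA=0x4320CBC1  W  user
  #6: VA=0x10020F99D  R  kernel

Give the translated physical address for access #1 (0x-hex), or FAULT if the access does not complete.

Walk each access:
#0 VA=0x24101D03B (r,kernel):
  L0 @0x35[9] → 0x38007  P=1,RW=1,US=1,PS=0
  L1 @0x38[8] → 0x39007  P=1,RW=1,US=1,PS=0
  L2 @0x39[29] → 0x3C007  P=1,RW=1,US=1,PS=0
  ✓ 0x3C03B  — 3 lookups
#1 VA=0x1C3E1D125 (w,kernel):
  L0 @0x35[7] → 0x3F007  P=1,RW=1,US=1,PS=0
  L1 @0x3F[31] → 0x40007  P=1,RW=1,US=1,PS=0
  L2 @0x40[29] → 0x44007  P=1,RW=1,US=1,PS=0
  ✓ 0x44125  — 3 lookups
#2 VA=0x20160B228 (r,user):
  L0 @0x35[8] → 0x46007  P=1,RW=1,US=1,PS=0
  L1 @0x46[11] → 0x47007  P=1,RW=1,US=1,PS=0
  L2 @0x47[11] → 0x49007  P=1,RW=1,US=1,PS=0
  ✓ 0x49228  — 3 lookups
#3 VA=0x740009F10 (w,kernel):
  L0 @0x35[29] → 0x4A007  P=1,RW=1,US=1,PS=0
  L1 @0x4A[0] → 0x4E007  P=1,RW=1,US=1,PS=0
  L2 @0x4E[9] → 0x51007  P=1,RW=1,US=1,PS=0
  ✓ 0x51F10  — 3 lookups
#4 VA=0x189C6 (r,kernel):
  L0 @0x35[0] → 0x52007  P=1,RW=1,US=1,PS=0
  L1 @0x52[0] → 0x55007  P=1,RW=1,US=1,PS=0
  L2 @0x55[24] → 0x58007  P=1,RW=1,US=1,PS=0
  ✓ 0x589C6  — 3 lookups
#5 VA=0x4320CBC1 (w,user):
  L0 @0x35[1] → 0x59007  P=1,RW=1,US=1,PS=0
  L1 @0x59[25] → 0x5B007  P=1,RW=1,US=1,PS=0
  L2 @0x5B[12] → 0x5F007  P=1,RW=1,US=1,PS=0
  ✓ 0x5FBC1  — 3 lookups
#6 VA=0x10020F99D (r,kernel):
  L0 @0x35[4] → 0x62007  P=1,RW=1,US=1,PS=0
  L1 @0x62[1] → 0x66007  P=1,RW=1,US=1,PS=0
  L2 @0x66[15] → 0x15002  P=0,RW=1,US=0,PS=0
  ⇒ fault: PAGE_NOT_PRESENT  — 3 lookups

Access #1 PA: 0x44125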